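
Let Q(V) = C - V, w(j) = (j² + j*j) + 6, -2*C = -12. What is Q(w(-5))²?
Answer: 2500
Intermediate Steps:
C = 6 (C = -½*(-12) = 6)
w(j) = 6 + 2*j² (w(j) = (j² + j²) + 6 = 2*j² + 6 = 6 + 2*j²)
Q(V) = 6 - V
Q(w(-5))² = (6 - (6 + 2*(-5)²))² = (6 - (6 + 2*25))² = (6 - (6 + 50))² = (6 - 1*56)² = (6 - 56)² = (-50)² = 2500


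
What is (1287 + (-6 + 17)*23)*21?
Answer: 32340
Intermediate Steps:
(1287 + (-6 + 17)*23)*21 = (1287 + 11*23)*21 = (1287 + 253)*21 = 1540*21 = 32340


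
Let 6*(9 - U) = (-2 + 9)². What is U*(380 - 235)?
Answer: 725/6 ≈ 120.83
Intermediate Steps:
U = ⅚ (U = 9 - (-2 + 9)²/6 = 9 - ⅙*7² = 9 - ⅙*49 = 9 - 49/6 = ⅚ ≈ 0.83333)
U*(380 - 235) = 5*(380 - 235)/6 = (⅚)*145 = 725/6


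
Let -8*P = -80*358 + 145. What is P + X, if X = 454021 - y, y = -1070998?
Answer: 12228647/8 ≈ 1.5286e+6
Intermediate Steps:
P = 28495/8 (P = -(-80*358 + 145)/8 = -(-28640 + 145)/8 = -⅛*(-28495) = 28495/8 ≈ 3561.9)
X = 1525019 (X = 454021 - 1*(-1070998) = 454021 + 1070998 = 1525019)
P + X = 28495/8 + 1525019 = 12228647/8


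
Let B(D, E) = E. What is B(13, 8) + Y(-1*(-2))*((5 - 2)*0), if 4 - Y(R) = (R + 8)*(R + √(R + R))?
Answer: 8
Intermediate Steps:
Y(R) = 4 - (8 + R)*(R + √2*√R) (Y(R) = 4 - (R + 8)*(R + √(R + R)) = 4 - (8 + R)*(R + √(2*R)) = 4 - (8 + R)*(R + √2*√R))
B(13, 8) + Y(-1*(-2))*((5 - 2)*0) = 8 + (4 - (-1*(-2))² - (-8)*(-2) - √2*(-1*(-2))^(3/2) - 8*√2*√(-1*(-2)))*((5 - 2)*0) = 8 + (4 - 1*2² - 8*2 - √2*2^(3/2) - 8*√2*√2)*(3*0) = 8 + (4 - 1*4 - 16 - √2*2*√2 - 16)*0 = 8 + (4 - 4 - 16 - 4 - 16)*0 = 8 - 36*0 = 8 + 0 = 8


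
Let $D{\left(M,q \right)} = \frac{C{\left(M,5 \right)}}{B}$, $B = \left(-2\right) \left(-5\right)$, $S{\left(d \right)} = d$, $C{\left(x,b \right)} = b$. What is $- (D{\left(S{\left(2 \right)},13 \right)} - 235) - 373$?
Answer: $- \frac{277}{2} \approx -138.5$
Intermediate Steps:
$B = 10$
$D{\left(M,q \right)} = \frac{1}{2}$ ($D{\left(M,q \right)} = \frac{5}{10} = 5 \cdot \frac{1}{10} = \frac{1}{2}$)
$- (D{\left(S{\left(2 \right)},13 \right)} - 235) - 373 = - (\frac{1}{2} - 235) - 373 = \left(-1\right) \left(- \frac{469}{2}\right) - 373 = \frac{469}{2} - 373 = - \frac{277}{2}$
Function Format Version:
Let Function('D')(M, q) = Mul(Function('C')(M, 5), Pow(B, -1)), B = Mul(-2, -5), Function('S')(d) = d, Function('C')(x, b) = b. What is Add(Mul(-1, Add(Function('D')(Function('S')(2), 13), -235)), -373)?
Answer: Rational(-277, 2) ≈ -138.50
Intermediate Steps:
B = 10
Function('D')(M, q) = Rational(1, 2) (Function('D')(M, q) = Mul(5, Pow(10, -1)) = Mul(5, Rational(1, 10)) = Rational(1, 2))
Add(Mul(-1, Add(Function('D')(Function('S')(2), 13), -235)), -373) = Add(Mul(-1, Add(Rational(1, 2), -235)), -373) = Add(Mul(-1, Rational(-469, 2)), -373) = Add(Rational(469, 2), -373) = Rational(-277, 2)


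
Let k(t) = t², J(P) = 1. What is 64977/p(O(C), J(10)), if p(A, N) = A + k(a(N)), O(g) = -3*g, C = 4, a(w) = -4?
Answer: 64977/4 ≈ 16244.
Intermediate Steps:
p(A, N) = 16 + A (p(A, N) = A + (-4)² = A + 16 = 16 + A)
64977/p(O(C), J(10)) = 64977/(16 - 3*4) = 64977/(16 - 12) = 64977/4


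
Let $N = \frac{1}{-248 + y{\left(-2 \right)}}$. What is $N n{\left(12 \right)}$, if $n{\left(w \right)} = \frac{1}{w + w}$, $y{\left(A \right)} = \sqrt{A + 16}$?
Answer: $- \frac{31}{184470} - \frac{\sqrt{14}}{1475760} \approx -0.00017058$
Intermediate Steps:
$y{\left(A \right)} = \sqrt{16 + A}$
$N = \frac{1}{-248 + \sqrt{14}}$ ($N = \frac{1}{-248 + \sqrt{16 - 2}} = \frac{1}{-248 + \sqrt{14}} \approx -0.004094$)
$n{\left(w \right)} = \frac{1}{2 w}$
$N n{\left(12 \right)} = \left(- \frac{124}{30745} - \frac{\sqrt{14}}{61490}\right) \frac{1}{2 \cdot 12} = \left(- \frac{124}{30745} - \frac{\sqrt{14}}{61490}\right) \frac{1}{2} \cdot \frac{1}{12} = \left(- \frac{124}{30745} - \frac{\sqrt{14}}{61490}\right) \frac{1}{24} = - \frac{31}{184470} - \frac{\sqrt{14}}{1475760}$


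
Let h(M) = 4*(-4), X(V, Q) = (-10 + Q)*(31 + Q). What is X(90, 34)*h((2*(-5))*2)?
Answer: -24960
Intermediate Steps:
h(M) = -16
X(90, 34)*h((2*(-5))*2) = (-310 + 34**2 + 21*34)*(-16) = (-310 + 1156 + 714)*(-16) = 1560*(-16) = -24960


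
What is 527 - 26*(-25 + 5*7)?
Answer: 267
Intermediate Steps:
527 - 26*(-25 + 5*7) = 527 - 26*(-25 + 35) = 527 - 26*10 = 527 - 1*260 = 527 - 260 = 267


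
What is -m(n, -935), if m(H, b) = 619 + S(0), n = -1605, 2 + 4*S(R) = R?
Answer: -1237/2 ≈ -618.50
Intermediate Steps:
S(R) = -½ + R/4
m(H, b) = 1237/2 (m(H, b) = 619 + (-½ + (¼)*0) = 619 + (-½ + 0) = 619 - ½ = 1237/2)
-m(n, -935) = -1*1237/2 = -1237/2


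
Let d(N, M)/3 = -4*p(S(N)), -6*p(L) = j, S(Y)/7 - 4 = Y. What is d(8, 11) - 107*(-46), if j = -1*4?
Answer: 4914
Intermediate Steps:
S(Y) = 28 + 7*Y
j = -4
p(L) = 2/3 (p(L) = -1/6*(-4) = 2/3)
d(N, M) = -8 (d(N, M) = 3*(-4*2/3) = 3*(-8/3) = -8)
d(8, 11) - 107*(-46) = -8 - 107*(-46) = -8 + 4922 = 4914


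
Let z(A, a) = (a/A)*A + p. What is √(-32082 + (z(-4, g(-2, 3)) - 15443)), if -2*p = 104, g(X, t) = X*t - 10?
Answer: I*√47593 ≈ 218.16*I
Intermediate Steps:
g(X, t) = -10 + X*t
p = -52 (p = -½*104 = -52)
z(A, a) = -52 + a (z(A, a) = (a/A)*A - 52 = a - 52 = -52 + a)
√(-32082 + (z(-4, g(-2, 3)) - 15443)) = √(-32082 + ((-52 + (-10 - 2*3)) - 15443)) = √(-32082 + ((-52 + (-10 - 6)) - 15443)) = √(-32082 + ((-52 - 16) - 15443)) = √(-32082 + (-68 - 15443)) = √(-32082 - 15511) = √(-47593) = I*√47593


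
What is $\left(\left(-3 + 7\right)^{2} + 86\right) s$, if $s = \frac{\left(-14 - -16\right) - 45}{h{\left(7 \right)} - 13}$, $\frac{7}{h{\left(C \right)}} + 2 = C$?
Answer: $\frac{10965}{29} \approx 378.1$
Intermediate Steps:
$h{\left(C \right)} = \frac{7}{-2 + C}$
$s = \frac{215}{58}$ ($s = \frac{\left(-14 - -16\right) - 45}{\frac{7}{-2 + 7} - 13} = \frac{\left(-14 + 16\right) - 45}{\frac{7}{5} - 13} = \frac{2 - 45}{7 \cdot \frac{1}{5} - 13} = - \frac{43}{\frac{7}{5} - 13} = - \frac{43}{- \frac{58}{5}} = \left(-43\right) \left(- \frac{5}{58}\right) = \frac{215}{58} \approx 3.7069$)
$\left(\left(-3 + 7\right)^{2} + 86\right) s = \left(\left(-3 + 7\right)^{2} + 86\right) \frac{215}{58} = \left(4^{2} + 86\right) \frac{215}{58} = \left(16 + 86\right) \frac{215}{58} = 102 \cdot \frac{215}{58} = \frac{10965}{29}$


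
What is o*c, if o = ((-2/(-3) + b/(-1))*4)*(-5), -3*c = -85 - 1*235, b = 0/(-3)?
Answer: -12800/9 ≈ -1422.2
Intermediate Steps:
b = 0 (b = 0*(-1/3) = 0)
c = 320/3 (c = -(-85 - 1*235)/3 = -(-85 - 235)/3 = -1/3*(-320) = 320/3 ≈ 106.67)
o = -40/3 (o = ((-2/(-3) + 0/(-1))*4)*(-5) = ((-2*(-1/3) + 0*(-1))*4)*(-5) = ((2/3 + 0)*4)*(-5) = ((2/3)*4)*(-5) = (8/3)*(-5) = -40/3 ≈ -13.333)
o*c = -40/3*320/3 = -12800/9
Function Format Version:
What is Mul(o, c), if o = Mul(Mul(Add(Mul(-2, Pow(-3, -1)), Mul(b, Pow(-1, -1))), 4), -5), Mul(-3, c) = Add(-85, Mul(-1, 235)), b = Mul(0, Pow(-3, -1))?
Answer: Rational(-12800, 9) ≈ -1422.2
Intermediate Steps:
b = 0 (b = Mul(0, Rational(-1, 3)) = 0)
c = Rational(320, 3) (c = Mul(Rational(-1, 3), Add(-85, Mul(-1, 235))) = Mul(Rational(-1, 3), Add(-85, -235)) = Mul(Rational(-1, 3), -320) = Rational(320, 3) ≈ 106.67)
o = Rational(-40, 3) (o = Mul(Mul(Add(Mul(-2, Pow(-3, -1)), Mul(0, Pow(-1, -1))), 4), -5) = Mul(Mul(Add(Mul(-2, Rational(-1, 3)), Mul(0, -1)), 4), -5) = Mul(Mul(Add(Rational(2, 3), 0), 4), -5) = Mul(Mul(Rational(2, 3), 4), -5) = Mul(Rational(8, 3), -5) = Rational(-40, 3) ≈ -13.333)
Mul(o, c) = Mul(Rational(-40, 3), Rational(320, 3)) = Rational(-12800, 9)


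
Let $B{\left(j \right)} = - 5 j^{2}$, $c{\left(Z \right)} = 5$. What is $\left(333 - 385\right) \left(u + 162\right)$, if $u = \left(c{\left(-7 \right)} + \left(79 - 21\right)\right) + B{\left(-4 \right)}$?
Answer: $-7540$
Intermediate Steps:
$u = -17$ ($u = \left(5 + \left(79 - 21\right)\right) - 5 \left(-4\right)^{2} = \left(5 + 58\right) - 80 = 63 - 80 = -17$)
$\left(333 - 385\right) \left(u + 162\right) = \left(333 - 385\right) \left(-17 + 162\right) = \left(-52\right) 145 = -7540$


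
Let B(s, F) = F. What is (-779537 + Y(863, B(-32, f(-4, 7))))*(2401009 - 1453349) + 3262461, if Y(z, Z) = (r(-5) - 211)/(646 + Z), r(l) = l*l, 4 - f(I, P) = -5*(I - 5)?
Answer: -89386700538991/121 ≈ -7.3873e+11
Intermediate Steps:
f(I, P) = -21 + 5*I (f(I, P) = 4 - (-5)*(I - 5) = 4 - (-5)*(-5 + I) = 4 - (25 - 5*I) = 4 + (-25 + 5*I) = -21 + 5*I)
r(l) = l**2
Y(z, Z) = -186/(646 + Z) (Y(z, Z) = ((-5)**2 - 211)/(646 + Z) = (25 - 211)/(646 + Z) = -186/(646 + Z))
(-779537 + Y(863, B(-32, f(-4, 7))))*(2401009 - 1453349) + 3262461 = (-779537 - 186/(646 + (-21 + 5*(-4))))*(2401009 - 1453349) + 3262461 = (-779537 - 186/(646 + (-21 - 20)))*947660 + 3262461 = (-779537 - 186/(646 - 41))*947660 + 3262461 = (-779537 - 186/605)*947660 + 3262461 = -471620071/605*947660 + 3262461 = -89387095296772/121 + 3262461 = -89386700538991/121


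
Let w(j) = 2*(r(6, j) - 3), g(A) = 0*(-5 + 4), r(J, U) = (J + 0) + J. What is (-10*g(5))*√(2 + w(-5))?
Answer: 0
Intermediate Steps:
r(J, U) = 2*J (r(J, U) = J + J = 2*J)
g(A) = 0 (g(A) = 0*(-1) = 0)
w(j) = 18 (w(j) = 2*(2*6 - 3) = 2*(12 - 3) = 2*9 = 18)
(-10*g(5))*√(2 + w(-5)) = (-10*0)*√(2 + 18) = 0*√20 = 0*(2*√5) = 0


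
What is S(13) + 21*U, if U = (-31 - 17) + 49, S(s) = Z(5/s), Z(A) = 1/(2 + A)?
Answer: 664/31 ≈ 21.419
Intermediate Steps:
S(s) = 1/(2 + 5/s)
U = 1 (U = -48 + 49 = 1)
S(13) + 21*U = 13/(5 + 2*13) + 21*1 = 13/(5 + 26) + 21 = 13/31 + 21 = 664/31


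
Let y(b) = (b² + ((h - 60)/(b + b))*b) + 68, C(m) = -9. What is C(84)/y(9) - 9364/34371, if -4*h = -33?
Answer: -11698252/33855435 ≈ -0.34554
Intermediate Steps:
h = 33/4 (h = -¼*(-33) = 33/4 ≈ 8.2500)
y(b) = 337/8 + b² (y(b) = (b² + ((33/4 - 60)/(b + b))*b) + 68 = (b² + (-207*1/(2*b)/4)*b) + 68 = (b² + (-207/(8*b))*b) + 68 = (b² - 207/8) + 68 = (-207/8 + b²) + 68 = 337/8 + b²)
C(84)/y(9) - 9364/34371 = -9/(337/8 + 9²) - 9364/34371 = -9/(337/8 + 81) - 9364*1/34371 = -9/985/8 - 9364/34371 = -9*8/985 - 9364/34371 = -72/985 - 9364/34371 = -11698252/33855435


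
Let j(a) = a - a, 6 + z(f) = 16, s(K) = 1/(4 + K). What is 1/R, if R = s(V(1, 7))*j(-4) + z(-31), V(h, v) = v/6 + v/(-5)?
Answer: 1/10 ≈ 0.10000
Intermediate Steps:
V(h, v) = -v/30 (V(h, v) = v*(1/6) + v*(-1/5) = v/6 - v/5 = -v/30)
z(f) = 10 (z(f) = -6 + 16 = 10)
j(a) = 0
R = 10 (R = 0/(4 - 1/30*7) + 10 = 0/(4 - 7/30) + 10 = 0/(113/30) + 10 = (30/113)*0 + 10 = 0 + 10 = 10)
1/R = 1/10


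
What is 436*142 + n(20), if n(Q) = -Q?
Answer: 61892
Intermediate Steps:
436*142 + n(20) = 436*142 - 1*20 = 61912 - 20 = 61892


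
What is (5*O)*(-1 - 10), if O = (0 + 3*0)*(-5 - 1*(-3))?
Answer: 0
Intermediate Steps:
O = 0 (O = (0 + 0)*(-5 + 3) = 0*(-2) = 0)
(5*O)*(-1 - 10) = (5*0)*(-1 - 10) = 0*(-11) = 0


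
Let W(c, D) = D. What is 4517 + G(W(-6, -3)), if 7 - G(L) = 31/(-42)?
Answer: 190039/42 ≈ 4524.7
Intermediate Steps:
G(L) = 325/42 (G(L) = 7 - 31/(-42) = 7 - 31*(-1)/42 = 7 - 1*(-31/42) = 7 + 31/42 = 325/42)
4517 + G(W(-6, -3)) = 4517 + 325/42 = 190039/42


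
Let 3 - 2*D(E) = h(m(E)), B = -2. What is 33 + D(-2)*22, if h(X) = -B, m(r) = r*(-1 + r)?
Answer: 44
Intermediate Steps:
h(X) = 2 (h(X) = -1*(-2) = 2)
D(E) = ½ (D(E) = 3/2 - ½*2 = 3/2 - 1 = ½)
33 + D(-2)*22 = 33 + (½)*22 = 33 + 11 = 44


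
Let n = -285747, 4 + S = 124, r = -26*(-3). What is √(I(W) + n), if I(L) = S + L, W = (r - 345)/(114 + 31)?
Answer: 3*I*√667260710/145 ≈ 534.44*I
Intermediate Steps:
r = 78
S = 120 (S = -4 + 124 = 120)
W = -267/145 (W = (78 - 345)/(114 + 31) = -267/145 ≈ -1.8414)
I(L) = 120 + L
√(I(W) + n) = √((120 - 267/145) - 285747) = √(17133/145 - 285747) = √(-41416182/145) = 3*I*√667260710/145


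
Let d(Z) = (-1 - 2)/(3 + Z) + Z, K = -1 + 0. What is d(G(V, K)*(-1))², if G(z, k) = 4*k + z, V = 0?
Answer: 625/49 ≈ 12.755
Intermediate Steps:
K = -1
G(z, k) = z + 4*k
d(Z) = Z - 3/(3 + Z) (d(Z) = -3/(3 + Z) + Z = Z - 3/(3 + Z))
d(G(V, K)*(-1))² = ((-3 + ((0 + 4*(-1))*(-1))² + 3*((0 + 4*(-1))*(-1)))/(3 + (0 + 4*(-1))*(-1)))² = ((-3 + ((0 - 4)*(-1))² + 3*((0 - 4)*(-1)))/(3 + (0 - 4)*(-1)))² = ((-3 + (-4*(-1))² + 3*(-4*(-1)))/(3 - 4*(-1)))² = ((-3 + 4² + 3*4)/(3 + 4))² = ((-3 + 16 + 12)/7)² = ((⅐)*25)² = (25/7)² = 625/49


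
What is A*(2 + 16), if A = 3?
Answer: 54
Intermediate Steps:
A*(2 + 16) = 3*(2 + 16) = 3*18 = 54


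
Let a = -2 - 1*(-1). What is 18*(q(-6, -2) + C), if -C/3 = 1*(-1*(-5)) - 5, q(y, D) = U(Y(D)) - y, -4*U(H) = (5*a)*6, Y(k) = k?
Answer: 243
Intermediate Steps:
a = -1 (a = -2 + 1 = -1)
U(H) = 15/2 (U(H) = -5*(-1)*6/4 = -(-5)*6/4 = -¼*(-30) = 15/2)
q(y, D) = 15/2 - y
C = 0 (C = -3*(1*(-1*(-5)) - 5) = -3*(1*5 - 5) = -3*(5 - 5) = -3*0 = 0)
18*(q(-6, -2) + C) = 18*((15/2 - 1*(-6)) + 0) = 18*((15/2 + 6) + 0) = 18*(27/2 + 0) = 18*(27/2) = 243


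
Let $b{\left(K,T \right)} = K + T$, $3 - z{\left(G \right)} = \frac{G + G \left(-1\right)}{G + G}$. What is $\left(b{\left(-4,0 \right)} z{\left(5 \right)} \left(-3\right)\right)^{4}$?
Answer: $1679616$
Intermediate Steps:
$z{\left(G \right)} = 3$ ($z{\left(G \right)} = 3 - \frac{G + G \left(-1\right)}{G + G} = 3 - \frac{G - G}{2 G} = 3 - 0 \frac{1}{2 G} = 3 - 0 = 3 + 0 = 3$)
$\left(b{\left(-4,0 \right)} z{\left(5 \right)} \left(-3\right)\right)^{4} = \left(\left(-4 + 0\right) 3 \left(-3\right)\right)^{4} = \left(\left(-4\right) 3 \left(-3\right)\right)^{4} = \left(\left(-12\right) \left(-3\right)\right)^{4} = 36^{4} = 1679616$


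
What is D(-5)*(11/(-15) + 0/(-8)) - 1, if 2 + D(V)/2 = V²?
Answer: -521/15 ≈ -34.733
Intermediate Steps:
D(V) = -4 + 2*V²
D(-5)*(11/(-15) + 0/(-8)) - 1 = (-4 + 2*(-5)²)*(11/(-15) + 0/(-8)) - 1 = (-4 + 2*25)*(11*(-1/15) + 0*(-⅛)) - 1 = (-4 + 50)*(-11/15 + 0) - 1 = 46*(-11/15) - 1 = -506/15 - 1 = -521/15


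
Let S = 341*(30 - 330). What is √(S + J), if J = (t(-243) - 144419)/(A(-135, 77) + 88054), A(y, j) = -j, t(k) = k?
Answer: I*√791809870645474/87977 ≈ 319.85*I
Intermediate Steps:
S = -102300 (S = 341*(-300) = -102300)
J = -144662/87977 (J = (-243 - 144419)/(-1*77 + 88054) = -144662/(-77 + 88054) = -144662/87977 ≈ -1.6443)
√(S + J) = √(-102300 - 144662/87977) = √(-9000191762/87977) = I*√791809870645474/87977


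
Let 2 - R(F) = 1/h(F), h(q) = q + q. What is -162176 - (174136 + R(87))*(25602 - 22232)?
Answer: -51069627847/87 ≈ -5.8701e+8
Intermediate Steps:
h(q) = 2*q
R(F) = 2 - 1/(2*F)
-162176 - (174136 + R(87))*(25602 - 22232) = -162176 - (174136 + (2 - ½/87))*(25602 - 22232) = -162176 - (174136 + (2 - ½*1/87))*3370 = -162176 - (174136 + (2 - 1/174))*3370 = -162176 - (174136 + 347/174)*3370 = -162176 - 30300011*3370/174 = -162176 - 1*51055518535/87 = -162176 - 51055518535/87 = -51069627847/87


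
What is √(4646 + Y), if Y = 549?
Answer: √5195 ≈ 72.076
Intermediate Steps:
√(4646 + Y) = √(4646 + 549) = √5195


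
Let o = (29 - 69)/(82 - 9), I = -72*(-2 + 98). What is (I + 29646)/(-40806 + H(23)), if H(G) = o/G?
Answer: -19085193/34256657 ≈ -0.55712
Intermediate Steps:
I = -6912 (I = -72*96 = -6912)
o = -40/73 ≈ -0.54795
H(G) = -40/(73*G)
(I + 29646)/(-40806 + H(23)) = (-6912 + 29646)/(-40806 - 40/73/23) = 22734/(-40806 - 40/73*1/23) = 22734/(-40806 - 40/1679) = 22734/(-68513314/1679) = 22734*(-1679/68513314) = -19085193/34256657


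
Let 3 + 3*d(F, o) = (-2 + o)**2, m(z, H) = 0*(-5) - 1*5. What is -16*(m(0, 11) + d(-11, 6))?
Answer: 32/3 ≈ 10.667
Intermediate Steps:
m(z, H) = -5 (m(z, H) = 0 - 5 = -5)
d(F, o) = -1 + (-2 + o)**2/3
-16*(m(0, 11) + d(-11, 6)) = -16*(-5 + (-1 + (-2 + 6)**2/3)) = -16*(-5 + (-1 + (1/3)*4**2)) = -16*(-5 + (-1 + (1/3)*16)) = -16*(-5 + (-1 + 16/3)) = -16*(-5 + 13/3) = -16*(-2/3) = 32/3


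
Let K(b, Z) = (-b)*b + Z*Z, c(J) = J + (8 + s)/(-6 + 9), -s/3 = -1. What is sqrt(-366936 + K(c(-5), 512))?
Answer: 2*I*sqrt(235786)/3 ≈ 323.72*I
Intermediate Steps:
s = 3 (s = -3*(-1) = 3)
c(J) = 11/3 + J (c(J) = J + (8 + 3)/(-6 + 9) = J + 11/3 = 11/3 + J)
K(b, Z) = Z**2 - b**2 (K(b, Z) = -b**2 + Z**2 = Z**2 - b**2)
sqrt(-366936 + K(c(-5), 512)) = sqrt(-366936 + (512**2 - (11/3 - 5)**2)) = sqrt(-366936 + (262144 - (-4/3)**2)) = sqrt(-366936 + (262144 - 1*16/9)) = sqrt(-366936 + (262144 - 16/9)) = sqrt(-366936 + 2359280/9) = sqrt(-943144/9) = 2*I*sqrt(235786)/3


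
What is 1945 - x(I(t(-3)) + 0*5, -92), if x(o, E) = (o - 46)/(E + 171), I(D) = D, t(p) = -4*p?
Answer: 153689/79 ≈ 1945.4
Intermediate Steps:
x(o, E) = (-46 + o)/(171 + E)
1945 - x(I(t(-3)) + 0*5, -92) = 1945 - (-46 + (-4*(-3) + 0*5))/(171 - 92) = 1945 - (-46 + (12 + 0))/79 = 1945 - (-46 + 12)/79 = 1945 - (-34)/79 = 1945 - 1*(-34/79) = 1945 + 34/79 = 153689/79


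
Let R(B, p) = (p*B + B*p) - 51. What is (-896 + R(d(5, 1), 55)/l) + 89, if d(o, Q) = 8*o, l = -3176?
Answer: -2567381/3176 ≈ -808.37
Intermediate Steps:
R(B, p) = -51 + 2*B*p (R(B, p) = (B*p + B*p) - 51 = 2*B*p - 51 = -51 + 2*B*p)
(-896 + R(d(5, 1), 55)/l) + 89 = (-896 + (-51 + 2*(8*5)*55)/(-3176)) + 89 = (-896 + (-51 + 2*40*55)*(-1/3176)) + 89 = (-896 + (-51 + 4400)*(-1/3176)) + 89 = (-896 + 4349*(-1/3176)) + 89 = (-896 - 4349/3176) + 89 = -2850045/3176 + 89 = -2567381/3176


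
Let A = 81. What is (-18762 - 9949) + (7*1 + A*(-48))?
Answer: -32592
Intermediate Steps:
(-18762 - 9949) + (7*1 + A*(-48)) = (-18762 - 9949) + (7*1 + 81*(-48)) = -28711 + (7 - 3888) = -28711 - 3881 = -32592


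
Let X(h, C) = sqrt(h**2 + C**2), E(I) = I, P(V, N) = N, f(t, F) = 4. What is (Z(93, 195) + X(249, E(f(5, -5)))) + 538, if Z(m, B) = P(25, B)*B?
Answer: 38563 + sqrt(62017) ≈ 38812.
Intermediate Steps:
Z(m, B) = B**2 (Z(m, B) = B*B = B**2)
X(h, C) = sqrt(C**2 + h**2)
(Z(93, 195) + X(249, E(f(5, -5)))) + 538 = (195**2 + sqrt(4**2 + 249**2)) + 538 = (38025 + sqrt(16 + 62001)) + 538 = (38025 + sqrt(62017)) + 538 = 38563 + sqrt(62017)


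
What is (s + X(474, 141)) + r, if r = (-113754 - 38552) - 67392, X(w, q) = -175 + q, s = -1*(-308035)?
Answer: 88303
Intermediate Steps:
s = 308035
r = -219698 (r = -152306 - 67392 = -219698)
(s + X(474, 141)) + r = (308035 + (-175 + 141)) - 219698 = (308035 - 34) - 219698 = 308001 - 219698 = 88303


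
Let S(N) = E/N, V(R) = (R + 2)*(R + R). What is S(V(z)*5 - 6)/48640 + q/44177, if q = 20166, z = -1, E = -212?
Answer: 3925838341/8595077120 ≈ 0.45675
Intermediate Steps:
V(R) = 2*R*(2 + R) (V(R) = (2 + R)*(2*R) = 2*R*(2 + R))
S(N) = -212/N
S(V(z)*5 - 6)/48640 + q/44177 = -212/((2*(-1)*(2 - 1))*5 - 6)/48640 + 20166/44177 = -212/((2*(-1)*1)*5 - 6)*(1/48640) + 20166*(1/44177) = -212/(-2*5 - 6)*(1/48640) + 20166/44177 = -212/(-10 - 6)*(1/48640) + 20166/44177 = -212/(-16)*(1/48640) + 20166/44177 = -212*(-1/16)*(1/48640) + 20166/44177 = (53/4)*(1/48640) + 20166/44177 = 53/194560 + 20166/44177 = 3925838341/8595077120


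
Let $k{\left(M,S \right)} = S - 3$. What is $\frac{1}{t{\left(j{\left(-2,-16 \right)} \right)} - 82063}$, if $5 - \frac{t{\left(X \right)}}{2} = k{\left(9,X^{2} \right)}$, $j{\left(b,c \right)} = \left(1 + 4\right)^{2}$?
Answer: $- \frac{1}{83297} \approx -1.2005 \cdot 10^{-5}$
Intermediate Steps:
$j{\left(b,c \right)} = 25$ ($j{\left(b,c \right)} = 5^{2} = 25$)
$k{\left(M,S \right)} = -3 + S$ ($k{\left(M,S \right)} = S - 3 = -3 + S$)
$t{\left(X \right)} = 16 - 2 X^{2}$ ($t{\left(X \right)} = 10 - 2 \left(-3 + X^{2}\right) = 10 - \left(-6 + 2 X^{2}\right) = 16 - 2 X^{2}$)
$\frac{1}{t{\left(j{\left(-2,-16 \right)} \right)} - 82063} = \frac{1}{\left(16 - 2 \cdot 25^{2}\right) - 82063} = \frac{1}{\left(16 - 1250\right) - 82063} = \frac{1}{-1234 - 82063} = \frac{1}{-83297} = - \frac{1}{83297}$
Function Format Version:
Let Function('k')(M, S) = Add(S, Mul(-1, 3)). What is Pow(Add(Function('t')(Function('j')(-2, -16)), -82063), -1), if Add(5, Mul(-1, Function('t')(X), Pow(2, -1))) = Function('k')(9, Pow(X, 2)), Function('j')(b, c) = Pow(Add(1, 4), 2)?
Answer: Rational(-1, 83297) ≈ -1.2005e-5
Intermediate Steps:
Function('j')(b, c) = 25 (Function('j')(b, c) = Pow(5, 2) = 25)
Function('k')(M, S) = Add(-3, S) (Function('k')(M, S) = Add(S, -3) = Add(-3, S))
Function('t')(X) = Add(16, Mul(-2, Pow(X, 2))) (Function('t')(X) = Add(10, Mul(-2, Add(-3, Pow(X, 2)))) = Add(10, Add(6, Mul(-2, Pow(X, 2)))) = Add(16, Mul(-2, Pow(X, 2))))
Pow(Add(Function('t')(Function('j')(-2, -16)), -82063), -1) = Pow(Add(Add(16, Mul(-2, Pow(25, 2))), -82063), -1) = Pow(Add(Add(16, Mul(-2, 625)), -82063), -1) = Pow(Add(Add(16, -1250), -82063), -1) = Pow(Add(-1234, -82063), -1) = Pow(-83297, -1) = Rational(-1, 83297)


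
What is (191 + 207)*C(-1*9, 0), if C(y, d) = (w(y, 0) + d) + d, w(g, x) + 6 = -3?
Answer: -3582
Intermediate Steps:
w(g, x) = -9 (w(g, x) = -6 - 3 = -9)
C(y, d) = -9 + 2*d (C(y, d) = (-9 + d) + d = -9 + 2*d)
(191 + 207)*C(-1*9, 0) = (191 + 207)*(-9 + 2*0) = 398*(-9 + 0) = 398*(-9) = -3582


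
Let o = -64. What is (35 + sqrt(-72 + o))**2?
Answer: 1089 + 140*I*sqrt(34) ≈ 1089.0 + 816.33*I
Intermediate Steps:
(35 + sqrt(-72 + o))**2 = (35 + sqrt(-72 - 64))**2 = (35 + sqrt(-136))**2 = (35 + 2*I*sqrt(34))**2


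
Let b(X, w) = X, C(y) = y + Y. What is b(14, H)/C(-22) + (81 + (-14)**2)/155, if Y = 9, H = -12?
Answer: 1431/2015 ≈ 0.71017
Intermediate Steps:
C(y) = 9 + y (C(y) = y + 9 = 9 + y)
b(14, H)/C(-22) + (81 + (-14)**2)/155 = 14/(9 - 22) + (81 + (-14)**2)/155 = 14/(-13) + (81 + 196)*(1/155) = 14*(-1/13) + 277*(1/155) = -14/13 + 277/155 = 1431/2015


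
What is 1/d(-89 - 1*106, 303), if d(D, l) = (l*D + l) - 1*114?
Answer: -1/58896 ≈ -1.6979e-5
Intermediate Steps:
d(D, l) = -114 + l + D*l (d(D, l) = (D*l + l) - 114 = (l + D*l) - 114 = -114 + l + D*l)
1/d(-89 - 1*106, 303) = 1/(-114 + 303 + (-89 - 1*106)*303) = 1/(-114 + 303 + (-89 - 106)*303) = 1/(-114 + 303 - 195*303) = 1/(-114 + 303 - 59085) = 1/(-58896) = -1/58896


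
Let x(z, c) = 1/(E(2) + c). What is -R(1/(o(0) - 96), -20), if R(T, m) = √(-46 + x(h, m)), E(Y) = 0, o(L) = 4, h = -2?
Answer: -I*√4605/10 ≈ -6.786*I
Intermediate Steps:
x(z, c) = 1/c (x(z, c) = 1/(0 + c) = 1/c)
R(T, m) = √(-46 + 1/m)
-R(1/(o(0) - 96), -20) = -√(-46 + 1/(-20)) = -√(-46 - 1/20) = -√(-921/20) = -I*√4605/10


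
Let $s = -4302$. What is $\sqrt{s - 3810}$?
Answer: $52 i \sqrt{3} \approx 90.067 i$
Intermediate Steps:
$\sqrt{s - 3810} = \sqrt{-4302 - 3810} = \sqrt{-8112} = 52 i \sqrt{3}$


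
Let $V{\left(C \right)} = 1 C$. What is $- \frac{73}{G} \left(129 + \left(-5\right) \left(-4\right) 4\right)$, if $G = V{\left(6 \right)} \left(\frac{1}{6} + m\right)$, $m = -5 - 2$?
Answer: $\frac{15257}{41} \approx 372.12$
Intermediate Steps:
$V{\left(C \right)} = C$
$m = -7$ ($m = -5 - 2 = -7$)
$G = -41$ ($G = 6 \left(\frac{1}{6} - 7\right) = 6 \left(- \frac{41}{6}\right) = -41$)
$- \frac{73}{G} \left(129 + \left(-5\right) \left(-4\right) 4\right) = - \frac{73}{-41} \left(129 + \left(-5\right) \left(-4\right) 4\right) = \left(-73\right) \left(- \frac{1}{41}\right) \left(129 + 20 \cdot 4\right) = \frac{73 \left(129 + 80\right)}{41} = \frac{73}{41} \cdot 209 = \frac{15257}{41}$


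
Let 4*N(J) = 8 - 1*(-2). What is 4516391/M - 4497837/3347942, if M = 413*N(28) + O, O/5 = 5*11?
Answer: 30229468390889/8754868330 ≈ 3452.9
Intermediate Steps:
O = 275 (O = 5*(5*11) = 5*55 = 275)
N(J) = 5/2 (N(J) = (8 - 1*(-2))/4 = (8 + 2)/4 = (1/4)*10 = 5/2)
M = 2615/2 (M = 413*(5/2) + 275 = 2065/2 + 275 = 2615/2 ≈ 1307.5)
4516391/M - 4497837/3347942 = 4516391/(2615/2) - 4497837/3347942 = 4516391*(2/2615) - 4497837*1/3347942 = 9032782/2615 - 4497837/3347942 = 30229468390889/8754868330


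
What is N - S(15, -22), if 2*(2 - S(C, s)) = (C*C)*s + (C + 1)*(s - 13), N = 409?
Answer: -2348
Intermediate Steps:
S(C, s) = 2 - s*C²/2 - (1 + C)*(-13 + s)/2 (S(C, s) = 2 - ((C*C)*s + (C + 1)*(s - 13))/2 = 2 - (C²*s + (1 + C)*(-13 + s))/2 = 2 - (s*C² + (1 + C)*(-13 + s))/2 = 2 + (-s*C²/2 - (1 + C)*(-13 + s)/2) = 2 - s*C²/2 - (1 + C)*(-13 + s)/2)
N - S(15, -22) = 409 - (17/2 - ½*(-22) + (13/2)*15 - ½*15*(-22) - ½*(-22)*15²) = 409 - (17/2 + 11 + 195/2 + 165 - ½*(-22)*225) = 409 - (17/2 + 11 + 195/2 + 165 + 2475) = 409 - 1*2757 = 409 - 2757 = -2348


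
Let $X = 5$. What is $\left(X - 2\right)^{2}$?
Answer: $9$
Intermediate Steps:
$\left(X - 2\right)^{2} = \left(5 - 2\right)^{2} = 3^{2} = 9$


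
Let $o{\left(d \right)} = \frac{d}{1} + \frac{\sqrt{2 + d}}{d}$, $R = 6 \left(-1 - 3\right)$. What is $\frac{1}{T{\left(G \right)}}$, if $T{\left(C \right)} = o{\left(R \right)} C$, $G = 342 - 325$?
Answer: $- \frac{6912}{2820283} + \frac{12 i \sqrt{22}}{2820283} \approx -0.0024508 + 1.9957 \cdot 10^{-5} i$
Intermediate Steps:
$G = 17$
$R = -24$ ($R = 6 \left(-4\right) = -24$)
$o{\left(d \right)} = d + \frac{\sqrt{2 + d}}{d}$ ($o{\left(d \right)} = d 1 + \frac{\sqrt{2 + d}}{d} = d + \frac{\sqrt{2 + d}}{d}$)
$T{\left(C \right)} = C \left(-24 - \frac{i \sqrt{22}}{24}\right)$ ($T{\left(C \right)} = \left(-24 + \frac{\sqrt{2 - 24}}{-24}\right) C = \left(-24 - \frac{\sqrt{-22}}{24}\right) C = \left(-24 - \frac{i \sqrt{22}}{24}\right) C = C \left(-24 - \frac{i \sqrt{22}}{24}\right)$)
$\frac{1}{T{\left(G \right)}} = \frac{1}{\left(- \frac{1}{24}\right) 17 \left(576 + i \sqrt{22}\right)} = \frac{1}{-408 - \frac{17 i \sqrt{22}}{24}}$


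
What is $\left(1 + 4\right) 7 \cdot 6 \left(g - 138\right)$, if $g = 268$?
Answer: $27300$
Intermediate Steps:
$\left(1 + 4\right) 7 \cdot 6 \left(g - 138\right) = \left(1 + 4\right) 7 \cdot 6 \left(268 - 138\right) = 5 \cdot 7 \cdot 6 \cdot 130 = 35 \cdot 6 \cdot 130 = 210 \cdot 130 = 27300$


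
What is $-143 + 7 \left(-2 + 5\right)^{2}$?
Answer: $-80$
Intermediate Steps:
$-143 + 7 \left(-2 + 5\right)^{2} = -143 + 7 \cdot 3^{2} = -143 + 7 \cdot 9 = -143 + 63 = -80$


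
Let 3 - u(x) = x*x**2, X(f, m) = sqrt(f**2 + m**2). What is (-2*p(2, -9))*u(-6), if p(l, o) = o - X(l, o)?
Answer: 3942 + 438*sqrt(85) ≈ 7980.2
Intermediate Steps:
u(x) = 3 - x**3 (u(x) = 3 - x*x**2 = 3 - x**3)
p(l, o) = o - sqrt(l**2 + o**2)
(-2*p(2, -9))*u(-6) = (-2*(-9 - sqrt(2**2 + (-9)**2)))*(3 - 1*(-6)**3) = (-2*(-9 - sqrt(4 + 81)))*(3 - 1*(-216)) = (-2*(-9 - sqrt(85)))*(3 + 216) = (18 + 2*sqrt(85))*219 = 3942 + 438*sqrt(85)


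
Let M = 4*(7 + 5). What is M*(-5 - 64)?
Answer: -3312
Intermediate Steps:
M = 48 (M = 4*12 = 48)
M*(-5 - 64) = 48*(-5 - 64) = 48*(-69) = -3312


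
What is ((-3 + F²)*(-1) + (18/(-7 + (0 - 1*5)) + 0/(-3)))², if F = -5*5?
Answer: 1555009/4 ≈ 3.8875e+5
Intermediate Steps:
F = -25
((-3 + F²)*(-1) + (18/(-7 + (0 - 1*5)) + 0/(-3)))² = ((-3 + (-25)²)*(-1) + (18/(-7 + (0 - 1*5)) + 0/(-3)))² = ((-3 + 625)*(-1) + (18/(-7 + (0 - 5)) + 0*(-⅓)))² = (622*(-1) + (18/(-7 - 5) + 0))² = (-622 + (18/(-12) + 0))² = (-622 + (18*(-1/12) + 0))² = (-622 + (-3/2 + 0))² = (-622 - 3/2)² = (-1247/2)² = 1555009/4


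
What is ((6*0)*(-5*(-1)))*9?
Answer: 0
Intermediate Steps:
((6*0)*(-5*(-1)))*9 = (0*5)*9 = 0*9 = 0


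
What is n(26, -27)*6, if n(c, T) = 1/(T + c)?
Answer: -6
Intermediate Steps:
n(26, -27)*6 = 6/(-27 + 26) = 6/(-1) = -1*6 = -6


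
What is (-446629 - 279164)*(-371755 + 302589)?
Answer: 50200198638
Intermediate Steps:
(-446629 - 279164)*(-371755 + 302589) = -725793*(-69166) = 50200198638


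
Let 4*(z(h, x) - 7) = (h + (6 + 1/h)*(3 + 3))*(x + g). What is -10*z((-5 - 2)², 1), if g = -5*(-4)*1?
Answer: -63545/14 ≈ -4538.9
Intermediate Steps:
g = 20 (g = 20*1 = 20)
z(h, x) = 7 + (20 + x)*(36 + h + 6/h)/4 (z(h, x) = 7 + ((h + (6 + 1/h)*(3 + 3))*(x + 20))/4 = 7 + ((h + (6 + 1/h)*6)*(20 + x))/4 = 7 + ((h + (36 + 6/h))*(20 + x))/4 = 7 + ((36 + h + 6/h)*(20 + x))/4 = 7 + ((20 + x)*(36 + h + 6/h))/4 = 7 + (20 + x)*(36 + h + 6/h)/4)
-10*z((-5 - 2)², 1) = -5*(120 + 6*1 + (-5 - 2)²*(748 + 20*(-5 - 2)² + 36*1 + (-5 - 2)²*1))/(2*((-5 - 2)²)) = -5*(120 + 6 + (-7)²*(748 + 20*(-7)² + 36 + (-7)²*1))/(2*((-7)²)) = -5*(120 + 6 + 49*(748 + 20*49 + 36 + 49*1))/(2*49) = -5*(120 + 6 + 49*(748 + 980 + 36 + 49))/(2*49) = -5*(120 + 6 + 49*1813)/(2*49) = -5*(120 + 6 + 88837)/(2*49) = -5*88963/(2*49) = -10*12709/28 = -63545/14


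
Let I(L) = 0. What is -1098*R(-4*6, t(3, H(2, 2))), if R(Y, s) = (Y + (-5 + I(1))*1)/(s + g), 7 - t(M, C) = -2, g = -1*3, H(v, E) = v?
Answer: 5307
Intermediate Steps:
g = -3
t(M, C) = 9 (t(M, C) = 7 - 1*(-2) = 7 + 2 = 9)
R(Y, s) = (-5 + Y)/(-3 + s) (R(Y, s) = (Y + (-5 + 0)*1)/(s - 3) = (Y - 5*1)/(-3 + s) = (Y - 5)/(-3 + s) = (-5 + Y)/(-3 + s))
-1098*R(-4*6, t(3, H(2, 2))) = -1098*(-5 - 4*6)/(-3 + 9) = -1098*(-5 - 24)/6 = -183*(-29) = -1098*(-29/6) = 5307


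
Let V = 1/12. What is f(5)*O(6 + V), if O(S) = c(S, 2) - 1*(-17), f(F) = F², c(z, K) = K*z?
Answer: 4375/6 ≈ 729.17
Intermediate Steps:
V = 1/12 ≈ 0.083333
O(S) = 17 + 2*S (O(S) = 2*S - 1*(-17) = 2*S + 17 = 17 + 2*S)
f(5)*O(6 + V) = 5²*(17 + 2*(6 + 1/12)) = 25*(17 + 2*(73/12)) = 25*(17 + 73/6) = 25*(175/6) = 4375/6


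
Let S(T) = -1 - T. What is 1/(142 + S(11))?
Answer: 1/130 ≈ 0.0076923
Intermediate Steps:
1/(142 + S(11)) = 1/(142 + (-1 - 1*11)) = 1/(142 + (-1 - 11)) = 1/(142 - 12) = 1/130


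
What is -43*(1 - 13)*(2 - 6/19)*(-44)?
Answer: -726528/19 ≈ -38238.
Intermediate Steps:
-43*(1 - 13)*(2 - 6/19)*(-44) = -(-516)*(2 - 6*1/19)*(-44) = -(-516)*(2 - 6/19)*(-44) = -(-516)*32/19*(-44) = -43*(-384/19)*(-44) = (16512/19)*(-44) = -726528/19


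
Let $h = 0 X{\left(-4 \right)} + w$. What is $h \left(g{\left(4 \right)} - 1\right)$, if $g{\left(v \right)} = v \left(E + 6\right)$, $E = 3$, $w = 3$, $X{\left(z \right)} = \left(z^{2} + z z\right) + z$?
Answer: $105$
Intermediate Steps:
$X{\left(z \right)} = z + 2 z^{2}$ ($X{\left(z \right)} = \left(z^{2} + z^{2}\right) + z = 2 z^{2} + z = z + 2 z^{2}$)
$h = 3$ ($h = 0 \left(- 4 \left(1 + 2 \left(-4\right)\right)\right) + 3 = 0 \left(- 4 \left(1 - 8\right)\right) + 3 = 0 \left(\left(-4\right) \left(-7\right)\right) + 3 = 0 \cdot 28 + 3 = 0 + 3 = 3$)
$g{\left(v \right)} = 9 v$ ($g{\left(v \right)} = v \left(3 + 6\right) = v 9 = 9 v$)
$h \left(g{\left(4 \right)} - 1\right) = 3 \left(9 \cdot 4 - 1\right) = 3 \left(36 - 1\right) = 3 \cdot 35 = 105$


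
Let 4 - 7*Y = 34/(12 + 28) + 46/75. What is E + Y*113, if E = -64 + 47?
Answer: 50293/2100 ≈ 23.949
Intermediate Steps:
Y = 761/2100 (Y = 4/7 - (34/(12 + 28) + 46/75)/7 = 4/7 - (34/40 + 46*(1/75))/7 = 4/7 - (34*(1/40) + 46/75)/7 = 4/7 - (17/20 + 46/75)/7 = 4/7 - 1/7*439/300 = 4/7 - 439/2100 = 761/2100 ≈ 0.36238)
E = -17
E + Y*113 = -17 + (761/2100)*113 = -17 + 85993/2100 = 50293/2100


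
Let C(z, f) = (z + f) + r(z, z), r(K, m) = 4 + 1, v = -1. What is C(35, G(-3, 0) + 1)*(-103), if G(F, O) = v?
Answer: -4120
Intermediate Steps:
r(K, m) = 5
G(F, O) = -1
C(z, f) = 5 + f + z (C(z, f) = (z + f) + 5 = (f + z) + 5 = 5 + f + z)
C(35, G(-3, 0) + 1)*(-103) = (5 + (-1 + 1) + 35)*(-103) = (5 + 0 + 35)*(-103) = 40*(-103) = -4120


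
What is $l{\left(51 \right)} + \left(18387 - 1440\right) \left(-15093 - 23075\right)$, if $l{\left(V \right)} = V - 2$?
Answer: $-646833047$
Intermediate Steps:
$l{\left(V \right)} = -2 + V$
$l{\left(51 \right)} + \left(18387 - 1440\right) \left(-15093 - 23075\right) = \left(-2 + 51\right) + \left(18387 - 1440\right) \left(-15093 - 23075\right) = 49 + 16947 \left(-38168\right) = 49 - 646833096 = -646833047$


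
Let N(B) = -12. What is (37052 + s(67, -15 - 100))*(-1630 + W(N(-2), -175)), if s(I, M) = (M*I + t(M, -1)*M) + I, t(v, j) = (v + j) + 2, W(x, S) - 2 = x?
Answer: -69739360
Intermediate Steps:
W(x, S) = 2 + x
t(v, j) = 2 + j + v (t(v, j) = (j + v) + 2 = 2 + j + v)
s(I, M) = I + I*M + M*(1 + M) (s(I, M) = (M*I + (2 - 1 + M)*M) + I = (I*M + (1 + M)*M) + I = (I*M + M*(1 + M)) + I = I + I*M + M*(1 + M))
(37052 + s(67, -15 - 100))*(-1630 + W(N(-2), -175)) = (37052 + (67 + 67*(-15 - 100) + (-15 - 100)*(1 + (-15 - 100))))*(-1630 + (2 - 12)) = (37052 + (67 + 67*(-115) - 115*(1 - 115)))*(-1630 - 10) = (37052 + (67 - 7705 - 115*(-114)))*(-1640) = (37052 + (67 - 7705 + 13110))*(-1640) = (37052 + 5472)*(-1640) = 42524*(-1640) = -69739360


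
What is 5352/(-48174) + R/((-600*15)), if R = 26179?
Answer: -218219191/72261000 ≈ -3.0199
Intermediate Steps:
5352/(-48174) + R/((-600*15)) = 5352/(-48174) + 26179/((-600*15)) = 5352*(-1/48174) + 26179/(-9000) = -892/8029 + 26179*(-1/9000) = -892/8029 - 26179/9000 = -218219191/72261000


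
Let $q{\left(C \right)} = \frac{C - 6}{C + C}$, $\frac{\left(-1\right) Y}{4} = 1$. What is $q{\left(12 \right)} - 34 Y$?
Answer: $\frac{545}{4} \approx 136.25$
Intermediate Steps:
$Y = -4$ ($Y = \left(-4\right) 1 = -4$)
$q{\left(C \right)} = \frac{-6 + C}{2 C}$
$q{\left(12 \right)} - 34 Y = \frac{-6 + 12}{2 \cdot 12} - -136 = \frac{1}{2} \cdot \frac{1}{12} \cdot 6 + 136 = \frac{1}{4} + 136 = \frac{545}{4}$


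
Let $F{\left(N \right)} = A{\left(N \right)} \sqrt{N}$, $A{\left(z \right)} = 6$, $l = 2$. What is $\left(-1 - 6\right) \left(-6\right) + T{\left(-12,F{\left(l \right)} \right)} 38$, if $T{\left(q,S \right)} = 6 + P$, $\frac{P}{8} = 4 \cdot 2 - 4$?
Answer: $1486$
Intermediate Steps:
$P = 32$ ($P = 8 \left(4 \cdot 2 - 4\right) = 8 \left(8 - 4\right) = 8 \cdot 4 = 32$)
$F{\left(N \right)} = 6 \sqrt{N}$
$T{\left(q,S \right)} = 38$ ($T{\left(q,S \right)} = 6 + 32 = 38$)
$\left(-1 - 6\right) \left(-6\right) + T{\left(-12,F{\left(l \right)} \right)} 38 = \left(-1 - 6\right) \left(-6\right) + 38 \cdot 38 = \left(-7\right) \left(-6\right) + 1444 = 42 + 1444 = 1486$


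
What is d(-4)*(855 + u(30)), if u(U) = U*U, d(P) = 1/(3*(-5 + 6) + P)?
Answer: -1755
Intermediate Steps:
d(P) = 1/(3 + P) (d(P) = 1/(3*1 + P) = 1/(3 + P))
u(U) = U²
d(-4)*(855 + u(30)) = (855 + 30²)/(3 - 4) = (855 + 900)/(-1) = -1*1755 = -1755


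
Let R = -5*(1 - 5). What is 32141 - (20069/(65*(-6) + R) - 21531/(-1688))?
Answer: 10049946481/312280 ≈ 32183.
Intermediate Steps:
R = 20 (R = -5*(-4) = 20)
32141 - (20069/(65*(-6) + R) - 21531/(-1688)) = 32141 - (20069/(65*(-6) + 20) - 21531/(-1688)) = 32141 - (20069/(-390 + 20) - 21531*(-1/1688)) = 32141 - (20069/(-370) + 21531/1688) = 32141 - (20069*(-1/370) + 21531/1688) = 32141 - (-20069/370 + 21531/1688) = 32141 - 1*(-12955001/312280) = 32141 + 12955001/312280 = 10049946481/312280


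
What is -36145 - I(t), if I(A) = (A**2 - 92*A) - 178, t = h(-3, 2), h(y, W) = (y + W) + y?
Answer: -36351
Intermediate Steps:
h(y, W) = W + 2*y (h(y, W) = (W + y) + y = W + 2*y)
t = -4 (t = 2 + 2*(-3) = 2 - 6 = -4)
I(A) = -178 + A**2 - 92*A
-36145 - I(t) = -36145 - (-178 + (-4)**2 - 92*(-4)) = -36145 - (-178 + 16 + 368) = -36145 - 1*206 = -36145 - 206 = -36351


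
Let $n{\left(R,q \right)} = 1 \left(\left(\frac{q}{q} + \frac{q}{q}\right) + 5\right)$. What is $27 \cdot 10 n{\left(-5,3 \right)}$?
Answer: $1890$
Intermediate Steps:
$n{\left(R,q \right)} = 7$ ($n{\left(R,q \right)} = 1 \left(\left(1 + 1\right) + 5\right) = 1 \left(2 + 5\right) = 1 \cdot 7 = 7$)
$27 \cdot 10 n{\left(-5,3 \right)} = 27 \cdot 10 \cdot 7 = 270 \cdot 7 = 1890$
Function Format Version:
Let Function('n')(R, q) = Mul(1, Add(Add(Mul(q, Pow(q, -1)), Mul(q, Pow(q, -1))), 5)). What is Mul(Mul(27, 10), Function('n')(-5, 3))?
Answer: 1890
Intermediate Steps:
Function('n')(R, q) = 7 (Function('n')(R, q) = Mul(1, Add(Add(1, 1), 5)) = Mul(1, Add(2, 5)) = Mul(1, 7) = 7)
Mul(Mul(27, 10), Function('n')(-5, 3)) = Mul(Mul(27, 10), 7) = Mul(270, 7) = 1890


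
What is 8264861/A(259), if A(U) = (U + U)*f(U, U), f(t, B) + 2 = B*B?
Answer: 8264861/34746922 ≈ 0.23786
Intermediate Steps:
f(t, B) = -2 + B**2 (f(t, B) = -2 + B*B = -2 + B**2)
A(U) = 2*U*(-2 + U**2) (A(U) = (U + U)*(-2 + U**2) = (2*U)*(-2 + U**2) = 2*U*(-2 + U**2))
8264861/A(259) = 8264861/((2*259*(-2 + 259**2))) = 8264861/((2*259*(-2 + 67081))) = 8264861/((2*259*67079)) = 8264861/34746922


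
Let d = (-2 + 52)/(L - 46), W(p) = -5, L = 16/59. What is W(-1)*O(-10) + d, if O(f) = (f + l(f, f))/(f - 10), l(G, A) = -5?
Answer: -26135/5396 ≈ -4.8434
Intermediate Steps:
L = 16/59 (L = 16*(1/59) = 16/59 ≈ 0.27119)
d = -1475/1349 (d = (-2 + 52)/(16/59 - 46) = 50/(-2698/59) = 50*(-59/2698) = -1475/1349 ≈ -1.0934)
O(f) = (-5 + f)/(-10 + f) (O(f) = (f - 5)/(f - 10) = (-5 + f)/(-10 + f))
W(-1)*O(-10) + d = -5*(-5 - 10)/(-10 - 10) - 1475/1349 = -5*(-15)/(-20) - 1475/1349 = -(-1)*(-15)/4 - 1475/1349 = -5*¾ - 1475/1349 = -15/4 - 1475/1349 = -26135/5396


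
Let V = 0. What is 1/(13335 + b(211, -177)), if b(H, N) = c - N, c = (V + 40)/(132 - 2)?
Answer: 13/175660 ≈ 7.4007e-5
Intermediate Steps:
c = 4/13 (c = (0 + 40)/(132 - 2) = 40/130 = 40*(1/130) = 4/13 ≈ 0.30769)
b(H, N) = 4/13 - N
1/(13335 + b(211, -177)) = 1/(13335 + (4/13 - 1*(-177))) = 1/(13335 + (4/13 + 177)) = 1/(13335 + 2305/13) = 1/(175660/13) = 13/175660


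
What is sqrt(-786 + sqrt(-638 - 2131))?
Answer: sqrt(-786 + I*sqrt(2769)) ≈ 0.93794 + 28.051*I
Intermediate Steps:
sqrt(-786 + sqrt(-638 - 2131)) = sqrt(-786 + sqrt(-2769)) = sqrt(-786 + I*sqrt(2769))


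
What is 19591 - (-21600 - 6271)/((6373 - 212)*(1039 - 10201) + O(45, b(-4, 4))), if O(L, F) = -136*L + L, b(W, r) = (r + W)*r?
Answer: 23531356828/1201131 ≈ 19591.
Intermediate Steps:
b(W, r) = r*(W + r) (b(W, r) = (W + r)*r = r*(W + r))
O(L, F) = -135*L
19591 - (-21600 - 6271)/((6373 - 212)*(1039 - 10201) + O(45, b(-4, 4))) = 19591 - (-21600 - 6271)/((6373 - 212)*(1039 - 10201) - 135*45) = 19591 - (-27871)/(6161*(-9162) - 6075) = 19591 - (-27871)/(-56447082 - 6075) = 19591 - (-27871)/(-56453157) = 19591 - (-27871)*(-1)/56453157 = 19591 - 1*593/1201131 = 19591 - 593/1201131 = 23531356828/1201131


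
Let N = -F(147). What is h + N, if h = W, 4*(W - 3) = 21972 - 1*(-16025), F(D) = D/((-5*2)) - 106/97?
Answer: 18465003/1940 ≈ 9518.0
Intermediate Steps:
F(D) = -106/97 - D/10 (F(D) = D/(-10) - 106*1/97 = D*(-⅒) - 106/97 = -D/10 - 106/97 = -106/97 - D/10)
W = 38009/4 (W = 3 + (21972 - 1*(-16025))/4 = 3 + (21972 + 16025)/4 = 3 + (¼)*37997 = 3 + 37997/4 = 38009/4 ≈ 9502.3)
h = 38009/4 ≈ 9502.3
N = 15319/970 (N = -(-106/97 - ⅒*147) = -(-106/97 - 147/10) = -1*(-15319/970) = 15319/970 ≈ 15.793)
h + N = 38009/4 + 15319/970 = 18465003/1940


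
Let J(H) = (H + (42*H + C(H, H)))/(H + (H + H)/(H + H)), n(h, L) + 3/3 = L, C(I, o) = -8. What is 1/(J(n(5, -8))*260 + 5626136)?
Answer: 2/11277947 ≈ 1.7734e-7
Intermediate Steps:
n(h, L) = -1 + L
J(H) = (-8 + 43*H)/(1 + H) (J(H) = (H + (42*H - 8))/(H + (H + H)/(H + H)) = (H + (-8 + 42*H))/(H + (2*H)/((2*H))) = (-8 + 43*H)/(H + (2*H)*(1/(2*H))) = (-8 + 43*H)/(H + 1) = (-8 + 43*H)/(1 + H))
1/(J(n(5, -8))*260 + 5626136) = 1/(((-8 + 43*(-1 - 8))/(1 + (-1 - 8)))*260 + 5626136) = 1/(((-8 + 43*(-9))/(1 - 9))*260 + 5626136) = 1/(((-8 - 387)/(-8))*260 + 5626136) = 1/(-1/8*(-395)*260 + 5626136) = 1/((395/8)*260 + 5626136) = 1/(25675/2 + 5626136) = 1/(11277947/2) = 2/11277947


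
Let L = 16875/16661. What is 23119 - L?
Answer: 385168784/16661 ≈ 23118.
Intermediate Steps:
L = 16875/16661 (L = 16875*(1/16661) = 16875/16661 ≈ 1.0128)
23119 - L = 23119 - 1*16875/16661 = 23119 - 16875/16661 = 385168784/16661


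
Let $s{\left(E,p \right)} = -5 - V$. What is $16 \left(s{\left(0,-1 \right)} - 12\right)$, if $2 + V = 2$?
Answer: $-272$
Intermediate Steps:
$V = 0$ ($V = -2 + 2 = 0$)
$s{\left(E,p \right)} = -5$ ($s{\left(E,p \right)} = -5 - 0 = -5 + 0 = -5$)
$16 \left(s{\left(0,-1 \right)} - 12\right) = 16 \left(-5 - 12\right) = 16 \left(-17\right) = -272$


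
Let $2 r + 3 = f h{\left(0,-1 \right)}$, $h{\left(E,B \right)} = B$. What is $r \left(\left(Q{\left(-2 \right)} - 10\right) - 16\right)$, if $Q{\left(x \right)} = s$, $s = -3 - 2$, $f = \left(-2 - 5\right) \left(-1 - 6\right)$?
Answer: $806$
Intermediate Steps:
$f = 49$ ($f = \left(-7\right) \left(-7\right) = 49$)
$s = -5$ ($s = -3 - 2 = -5$)
$Q{\left(x \right)} = -5$
$r = -26$ ($r = - \frac{3}{2} + \frac{49 \left(-1\right)}{2} = - \frac{3}{2} + \frac{1}{2} \left(-49\right) = - \frac{3}{2} - \frac{49}{2} = -26$)
$r \left(\left(Q{\left(-2 \right)} - 10\right) - 16\right) = - 26 \left(\left(-5 - 10\right) - 16\right) = - 26 \left(-15 - 16\right) = \left(-26\right) \left(-31\right) = 806$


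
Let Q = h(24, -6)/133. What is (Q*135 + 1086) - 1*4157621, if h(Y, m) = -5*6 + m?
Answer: -552824015/133 ≈ -4.1566e+6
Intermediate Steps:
h(Y, m) = -30 + m
Q = -36/133 (Q = (-30 - 6)/133 = -36*1/133 = -36/133 ≈ -0.27068)
(Q*135 + 1086) - 1*4157621 = (-36/133*135 + 1086) - 1*4157621 = (-4860/133 + 1086) - 4157621 = 139578/133 - 4157621 = -552824015/133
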